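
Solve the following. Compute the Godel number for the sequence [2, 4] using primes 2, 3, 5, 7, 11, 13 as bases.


Encode each element as an exponent of the corresponding prime:
  2^2 = 4
  3^4 = 81
Product = 4 * 81 = 324

324


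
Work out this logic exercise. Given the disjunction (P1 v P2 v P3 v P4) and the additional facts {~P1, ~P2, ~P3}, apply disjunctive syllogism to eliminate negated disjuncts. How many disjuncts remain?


Original disjuncts (4): P1, P2, P3, P4
Negated (eliminate): ~P1, ~P2, ~P3
Remaining disjuncts: P4
Count = 4 - 3 = 1

1


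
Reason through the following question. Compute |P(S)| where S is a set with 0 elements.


The power set of a set with n elements has 2^n elements.
|P(S)| = 2^0 = 1

1


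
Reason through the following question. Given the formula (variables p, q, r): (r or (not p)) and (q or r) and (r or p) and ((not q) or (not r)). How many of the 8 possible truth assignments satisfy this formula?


Evaluate all 8 assignments for p, q, r:
p=0, q=0, r=0: 0
p=0, q=0, r=1: 1
p=0, q=1, r=0: 0
p=0, q=1, r=1: 0
p=1, q=0, r=0: 0
p=1, q=0, r=1: 1
p=1, q=1, r=0: 0
p=1, q=1, r=1: 0
Satisfying count = 2

2


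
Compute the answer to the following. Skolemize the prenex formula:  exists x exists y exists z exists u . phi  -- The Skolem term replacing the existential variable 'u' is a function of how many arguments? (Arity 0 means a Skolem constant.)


Quantifier prefix: exists x exists y exists z exists u
'u' is existentially quantified at position 4.
No universal quantifiers precede it.
Skolem function arity = 0 (a Skolem constant)

0


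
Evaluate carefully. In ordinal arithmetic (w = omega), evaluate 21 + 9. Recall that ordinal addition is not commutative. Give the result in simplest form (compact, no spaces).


Compute 21 + 9.
Ordinal + is associative but NOT commutative; for finite n>0, n + w = w but w + n stays w+n.
Both operands finite; ordinal + agrees with natural +: 21 + 9 = 30.
Result = 30

30


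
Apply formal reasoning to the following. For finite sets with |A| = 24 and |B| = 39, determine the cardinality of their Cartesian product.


The Cartesian product A x B contains all ordered pairs (a, b).
|A x B| = |A| * |B| = 24 * 39 = 936

936


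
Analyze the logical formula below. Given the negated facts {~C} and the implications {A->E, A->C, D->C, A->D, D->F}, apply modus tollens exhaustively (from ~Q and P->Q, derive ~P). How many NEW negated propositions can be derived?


Initial negated facts: {~C}
Apply modus tollens to closure:
  ~C and A->C  =>  ~A
  ~C and D->C  =>  ~D
Final negated: {~A, ~C, ~D}
New negations: {~A, ~D}
Count = 2

2


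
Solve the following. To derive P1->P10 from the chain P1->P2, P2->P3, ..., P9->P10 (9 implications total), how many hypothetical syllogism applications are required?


With 9 implications in a chain connecting 10 propositions:
P1->P2, P2->P3, ..., P9->P10
Steps needed = (number of implications) - 1 = 9 - 1 = 8

8


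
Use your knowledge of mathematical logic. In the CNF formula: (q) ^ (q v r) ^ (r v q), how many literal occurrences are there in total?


Counting literals in each clause:
Clause 1: 1 literal(s)
Clause 2: 2 literal(s)
Clause 3: 2 literal(s)
Total = 5

5


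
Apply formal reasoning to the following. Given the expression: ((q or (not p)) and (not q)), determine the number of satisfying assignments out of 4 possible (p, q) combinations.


Check all 4 assignments:
p=0, q=0: 1
p=0, q=1: 0
p=1, q=0: 0
p=1, q=1: 0
Count of True = 1

1


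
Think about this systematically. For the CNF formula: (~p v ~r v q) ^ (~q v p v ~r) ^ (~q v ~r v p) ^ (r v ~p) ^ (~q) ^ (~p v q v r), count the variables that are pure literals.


Check each variable for pure literal status:
p: mixed (not pure)
q: mixed (not pure)
r: mixed (not pure)
Pure literal count = 0

0


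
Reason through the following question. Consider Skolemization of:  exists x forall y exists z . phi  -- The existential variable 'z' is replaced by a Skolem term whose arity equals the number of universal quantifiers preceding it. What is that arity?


Quantifier prefix: exists x forall y exists z
'z' is existentially quantified at position 3.
Universal variables preceding it: y
Skolem function arity = 1

1


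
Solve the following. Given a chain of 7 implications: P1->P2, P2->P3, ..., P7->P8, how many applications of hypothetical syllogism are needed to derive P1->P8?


With 7 implications in a chain connecting 8 propositions:
P1->P2, P2->P3, ..., P7->P8
Steps needed = (number of implications) - 1 = 7 - 1 = 6

6


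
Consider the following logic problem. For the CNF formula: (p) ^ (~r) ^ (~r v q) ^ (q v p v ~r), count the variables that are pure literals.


Check each variable for pure literal status:
p: pure positive
q: pure positive
r: pure negative
Pure literal count = 3

3


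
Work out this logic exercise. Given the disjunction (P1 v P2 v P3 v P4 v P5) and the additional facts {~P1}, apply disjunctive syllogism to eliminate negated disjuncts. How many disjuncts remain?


Original disjuncts (5): P1, P2, P3, P4, P5
Negated (eliminate): ~P1
Remaining disjuncts: P2, P3, P4, P5
Count = 5 - 1 = 4

4


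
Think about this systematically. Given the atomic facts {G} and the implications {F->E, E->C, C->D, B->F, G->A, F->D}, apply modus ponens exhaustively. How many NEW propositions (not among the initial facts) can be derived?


Initial facts: {G}
Apply modus ponens to closure:
  G and G->A  =>  A
Final known: {A, G}
New propositions: {A}
Count = 1

1


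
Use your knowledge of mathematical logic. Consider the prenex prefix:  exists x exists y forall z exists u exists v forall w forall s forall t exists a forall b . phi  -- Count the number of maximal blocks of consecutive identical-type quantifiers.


Quantifier-type sequence: E E A E E A A A E A  (A=forall, E=exists)
Group into maximal same-type runs:
  Ex2 | Ax1 | Ex2 | Ax3 | Ex1 | Ax1
Number of blocks = 6

6


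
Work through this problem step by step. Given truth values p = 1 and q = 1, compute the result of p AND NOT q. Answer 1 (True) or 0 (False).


p = 1, q = 1
Operation: p AND NOT q
Evaluate: 1 AND NOT 1 = 0

0


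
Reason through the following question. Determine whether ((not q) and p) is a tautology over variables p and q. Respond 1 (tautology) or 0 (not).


Check all 4 assignments:
p=0, q=0: 0
p=0, q=1: 0
p=1, q=0: 1
p=1, q=1: 0
Satisfying count = 1/4.
Tautology iff count = 4: no.

0


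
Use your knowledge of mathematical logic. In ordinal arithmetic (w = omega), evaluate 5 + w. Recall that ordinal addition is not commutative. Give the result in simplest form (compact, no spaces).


Compute 5 + w.
Ordinal + is associative but NOT commutative; for finite n>0, n + w = w but w + n stays w+n.
Any finite left addend is absorbed by w on the right: 5 + w = w.
Result = w

w


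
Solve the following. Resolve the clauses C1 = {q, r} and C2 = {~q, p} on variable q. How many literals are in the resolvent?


Remove q from C1 and ~q from C2.
C1 remainder: {r}
C2 remainder: {p}
Union (resolvent): {p, r}
Resolvent has 2 literal(s).

2


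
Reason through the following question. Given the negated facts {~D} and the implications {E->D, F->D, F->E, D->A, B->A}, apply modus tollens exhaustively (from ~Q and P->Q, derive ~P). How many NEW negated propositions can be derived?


Initial negated facts: {~D}
Apply modus tollens to closure:
  ~D and E->D  =>  ~E
  ~D and F->D  =>  ~F
Final negated: {~D, ~E, ~F}
New negations: {~E, ~F}
Count = 2

2


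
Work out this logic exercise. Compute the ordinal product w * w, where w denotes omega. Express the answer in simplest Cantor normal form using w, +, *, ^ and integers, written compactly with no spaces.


Compute w * w.
Ordinal * is associative and left-distributive over +, but NOT commutative; for finite n>1, n*w = w but w*n stays w*n.
w * w = w^2 by definition.
Result = w^2

w^2


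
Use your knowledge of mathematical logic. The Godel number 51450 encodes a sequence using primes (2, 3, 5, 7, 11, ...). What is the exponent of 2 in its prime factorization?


Factorize 51450 by dividing by 2 repeatedly.
Division steps: 2 divides 51450 exactly 1 time(s).
Exponent of 2 = 1

1


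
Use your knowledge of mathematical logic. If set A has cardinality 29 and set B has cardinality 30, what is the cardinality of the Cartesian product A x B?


The Cartesian product A x B contains all ordered pairs (a, b).
|A x B| = |A| * |B| = 29 * 30 = 870

870


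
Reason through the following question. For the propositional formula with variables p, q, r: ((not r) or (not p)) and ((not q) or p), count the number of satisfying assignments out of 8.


Evaluate all 8 assignments for p, q, r:
p=0, q=0, r=0: 1
p=0, q=0, r=1: 1
p=0, q=1, r=0: 0
p=0, q=1, r=1: 0
p=1, q=0, r=0: 1
p=1, q=0, r=1: 0
p=1, q=1, r=0: 1
p=1, q=1, r=1: 0
Satisfying count = 4

4


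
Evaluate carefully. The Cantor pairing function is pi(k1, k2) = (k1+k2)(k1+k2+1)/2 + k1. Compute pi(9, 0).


k1 + k2 = 9
(k1+k2)(k1+k2+1)/2 = 9 * 10 / 2 = 45
pi = 45 + 9 = 54

54


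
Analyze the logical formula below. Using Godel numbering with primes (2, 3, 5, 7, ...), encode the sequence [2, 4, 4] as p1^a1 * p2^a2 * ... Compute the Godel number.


Encode each element as an exponent of the corresponding prime:
  2^2 = 4
  3^4 = 81
  5^4 = 625
Product = 4 * 81 * 625 = 202500

202500


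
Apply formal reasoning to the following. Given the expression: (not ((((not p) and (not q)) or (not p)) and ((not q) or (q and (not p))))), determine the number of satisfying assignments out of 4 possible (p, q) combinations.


Check all 4 assignments:
p=0, q=0: 0
p=0, q=1: 0
p=1, q=0: 1
p=1, q=1: 1
Count of True = 2

2


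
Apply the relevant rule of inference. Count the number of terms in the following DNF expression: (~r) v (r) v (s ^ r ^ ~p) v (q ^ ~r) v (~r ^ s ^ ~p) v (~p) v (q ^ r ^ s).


A DNF formula is a disjunction of terms (conjunctions).
Terms are separated by v.
Counting the disjuncts: 7 terms.

7


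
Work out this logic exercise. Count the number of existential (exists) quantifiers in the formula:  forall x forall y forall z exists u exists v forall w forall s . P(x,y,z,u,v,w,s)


Quantifier prefix: forall x forall y forall z exists u exists v forall w forall s
Mark each quantifier type:
  U U U E E U U
Universal count = 5, Existential count = 2
Asked for existential (exists) quantifiers: 2

2


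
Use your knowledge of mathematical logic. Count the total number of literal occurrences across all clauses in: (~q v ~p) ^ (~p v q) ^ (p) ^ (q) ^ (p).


Counting literals in each clause:
Clause 1: 2 literal(s)
Clause 2: 2 literal(s)
Clause 3: 1 literal(s)
Clause 4: 1 literal(s)
Clause 5: 1 literal(s)
Total = 7

7


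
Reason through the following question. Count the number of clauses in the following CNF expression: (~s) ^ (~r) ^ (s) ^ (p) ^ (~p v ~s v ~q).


A CNF formula is a conjunction of clauses.
Clauses are separated by ^.
Counting the conjuncts: 5 clauses.

5


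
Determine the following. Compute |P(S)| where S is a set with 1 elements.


The power set of a set with n elements has 2^n elements.
|P(S)| = 2^1 = 2

2


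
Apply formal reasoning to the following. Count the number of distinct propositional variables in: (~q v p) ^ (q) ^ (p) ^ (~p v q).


Identify each variable that appears in the formula.
Variables found: p, q
Count = 2

2


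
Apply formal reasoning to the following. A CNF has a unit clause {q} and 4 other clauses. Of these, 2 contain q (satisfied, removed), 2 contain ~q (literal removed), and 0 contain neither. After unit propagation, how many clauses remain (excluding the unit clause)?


Satisfied (removed): 2
Shortened (remain): 2
Unchanged (remain): 0
Remaining = 2 + 0 = 2

2


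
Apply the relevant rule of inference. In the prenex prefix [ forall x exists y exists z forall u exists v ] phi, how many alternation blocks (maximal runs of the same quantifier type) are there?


Quantifier-type sequence: A E E A E  (A=forall, E=exists)
Group into maximal same-type runs:
  Ax1 | Ex2 | Ax1 | Ex1
Number of blocks = 4

4


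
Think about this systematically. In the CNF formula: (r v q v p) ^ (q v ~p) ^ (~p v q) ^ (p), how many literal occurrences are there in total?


Counting literals in each clause:
Clause 1: 3 literal(s)
Clause 2: 2 literal(s)
Clause 3: 2 literal(s)
Clause 4: 1 literal(s)
Total = 8

8


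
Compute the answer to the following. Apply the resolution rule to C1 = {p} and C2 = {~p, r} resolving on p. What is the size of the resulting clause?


Remove p from C1 and ~p from C2.
C1 remainder: {}
C2 remainder: {r}
Union (resolvent): {r}
Resolvent has 1 literal(s).

1


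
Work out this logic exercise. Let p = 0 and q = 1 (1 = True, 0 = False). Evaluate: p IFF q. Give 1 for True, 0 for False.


p = 0, q = 1
Operation: p IFF q
Evaluate: 0 IFF 1 = 0

0


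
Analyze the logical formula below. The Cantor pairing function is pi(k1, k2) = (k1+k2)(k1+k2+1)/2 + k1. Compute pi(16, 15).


k1 + k2 = 31
(k1+k2)(k1+k2+1)/2 = 31 * 32 / 2 = 496
pi = 496 + 16 = 512

512


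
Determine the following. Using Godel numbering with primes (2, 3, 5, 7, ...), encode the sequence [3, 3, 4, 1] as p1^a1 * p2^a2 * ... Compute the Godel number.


Encode each element as an exponent of the corresponding prime:
  2^3 = 8
  3^3 = 27
  5^4 = 625
  7^1 = 7
Product = 8 * 27 * 625 * 7 = 945000

945000


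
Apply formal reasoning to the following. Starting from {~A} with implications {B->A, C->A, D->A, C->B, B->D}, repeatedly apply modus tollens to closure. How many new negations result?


Initial negated facts: {~A}
Apply modus tollens to closure:
  ~A and B->A  =>  ~B
  ~A and C->A  =>  ~C
  ~A and D->A  =>  ~D
Final negated: {~A, ~B, ~C, ~D}
New negations: {~B, ~C, ~D}
Count = 3

3


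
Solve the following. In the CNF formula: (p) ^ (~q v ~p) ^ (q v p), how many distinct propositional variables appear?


Identify each variable that appears in the formula.
Variables found: p, q
Count = 2

2


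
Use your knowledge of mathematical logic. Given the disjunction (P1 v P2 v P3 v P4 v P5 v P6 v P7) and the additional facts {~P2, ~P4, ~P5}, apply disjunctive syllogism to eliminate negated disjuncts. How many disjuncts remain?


Original disjuncts (7): P1, P2, P3, P4, P5, P6, P7
Negated (eliminate): ~P2, ~P4, ~P5
Remaining disjuncts: P1, P3, P6, P7
Count = 7 - 3 = 4

4


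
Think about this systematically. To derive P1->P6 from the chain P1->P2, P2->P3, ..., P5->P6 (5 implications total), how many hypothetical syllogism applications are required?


With 5 implications in a chain connecting 6 propositions:
P1->P2, P2->P3, ..., P5->P6
Steps needed = (number of implications) - 1 = 5 - 1 = 4

4


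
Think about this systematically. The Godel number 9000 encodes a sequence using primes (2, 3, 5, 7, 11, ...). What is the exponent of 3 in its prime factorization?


Factorize 9000 by dividing by 3 repeatedly.
Division steps: 3 divides 9000 exactly 2 time(s).
Exponent of 3 = 2

2


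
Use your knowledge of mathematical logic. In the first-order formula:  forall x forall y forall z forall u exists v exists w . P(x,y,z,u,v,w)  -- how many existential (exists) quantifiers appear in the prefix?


Quantifier prefix: forall x forall y forall z forall u exists v exists w
Mark each quantifier type:
  U U U U E E
Universal count = 4, Existential count = 2
Asked for existential (exists) quantifiers: 2

2


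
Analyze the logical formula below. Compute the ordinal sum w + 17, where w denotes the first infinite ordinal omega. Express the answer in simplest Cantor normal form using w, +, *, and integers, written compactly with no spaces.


Compute w + 17.
Ordinal + is associative but NOT commutative; for finite n>0, n + w = w but w + n stays w+n.
w + 17 is already in normal form (a successor ordinal beyond w).
Result = w+17

w+17


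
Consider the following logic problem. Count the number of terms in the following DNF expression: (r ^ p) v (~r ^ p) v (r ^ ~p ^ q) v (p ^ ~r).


A DNF formula is a disjunction of terms (conjunctions).
Terms are separated by v.
Counting the disjuncts: 4 terms.

4


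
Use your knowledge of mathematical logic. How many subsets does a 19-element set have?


The power set of a set with n elements has 2^n elements.
|P(S)| = 2^19 = 524288

524288


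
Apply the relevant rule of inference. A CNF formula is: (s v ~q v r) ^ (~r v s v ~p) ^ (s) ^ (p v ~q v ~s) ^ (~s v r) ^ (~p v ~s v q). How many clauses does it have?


A CNF formula is a conjunction of clauses.
Clauses are separated by ^.
Counting the conjuncts: 6 clauses.

6


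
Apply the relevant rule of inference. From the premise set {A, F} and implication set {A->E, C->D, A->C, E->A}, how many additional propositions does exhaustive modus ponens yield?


Initial facts: {A, F}
Apply modus ponens to closure:
  A and A->E  =>  E
  A and A->C  =>  C
  C and C->D  =>  D
Final known: {A, C, D, E, F}
New propositions: {C, D, E}
Count = 3

3


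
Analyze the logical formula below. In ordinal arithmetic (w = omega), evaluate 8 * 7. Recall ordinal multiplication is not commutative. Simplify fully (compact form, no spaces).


Compute 8 * 7.
Ordinal * is associative and left-distributive over +, but NOT commutative; for finite n>1, n*w = w but w*n stays w*n.
Both finite; ordinal * agrees with natural *: 8 * 7 = 56.
Result = 56

56


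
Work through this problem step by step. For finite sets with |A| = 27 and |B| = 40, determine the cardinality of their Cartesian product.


The Cartesian product A x B contains all ordered pairs (a, b).
|A x B| = |A| * |B| = 27 * 40 = 1080

1080


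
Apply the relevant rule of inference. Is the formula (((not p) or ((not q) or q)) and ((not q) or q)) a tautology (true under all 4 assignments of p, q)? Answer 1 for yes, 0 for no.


Check all 4 assignments:
p=0, q=0: 1
p=0, q=1: 1
p=1, q=0: 1
p=1, q=1: 1
Satisfying count = 4/4.
Tautology iff count = 4: yes.

1


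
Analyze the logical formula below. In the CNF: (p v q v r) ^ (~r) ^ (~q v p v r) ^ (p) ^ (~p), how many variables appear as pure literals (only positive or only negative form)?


Check each variable for pure literal status:
p: mixed (not pure)
q: mixed (not pure)
r: mixed (not pure)
Pure literal count = 0

0


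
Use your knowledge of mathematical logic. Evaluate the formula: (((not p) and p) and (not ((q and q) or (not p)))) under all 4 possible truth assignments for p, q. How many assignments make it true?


Check all 4 assignments:
p=0, q=0: 0
p=0, q=1: 0
p=1, q=0: 0
p=1, q=1: 0
Count of True = 0

0


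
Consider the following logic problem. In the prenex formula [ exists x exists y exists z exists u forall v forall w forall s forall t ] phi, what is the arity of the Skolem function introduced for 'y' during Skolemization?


Quantifier prefix: exists x exists y exists z exists u forall v forall w forall s forall t
'y' is existentially quantified at position 2.
No universal quantifiers precede it.
Skolem function arity = 0 (a Skolem constant)

0


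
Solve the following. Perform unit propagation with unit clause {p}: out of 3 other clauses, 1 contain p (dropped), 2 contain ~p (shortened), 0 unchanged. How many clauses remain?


Satisfied (removed): 1
Shortened (remain): 2
Unchanged (remain): 0
Remaining = 2 + 0 = 2

2


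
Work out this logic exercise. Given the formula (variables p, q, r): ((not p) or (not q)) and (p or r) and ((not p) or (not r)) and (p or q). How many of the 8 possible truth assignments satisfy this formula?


Evaluate all 8 assignments for p, q, r:
p=0, q=0, r=0: 0
p=0, q=0, r=1: 0
p=0, q=1, r=0: 0
p=0, q=1, r=1: 1
p=1, q=0, r=0: 1
p=1, q=0, r=1: 0
p=1, q=1, r=0: 0
p=1, q=1, r=1: 0
Satisfying count = 2

2


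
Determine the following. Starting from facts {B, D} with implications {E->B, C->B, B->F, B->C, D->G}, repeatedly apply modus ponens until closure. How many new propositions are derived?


Initial facts: {B, D}
Apply modus ponens to closure:
  B and B->F  =>  F
  B and B->C  =>  C
  D and D->G  =>  G
Final known: {B, C, D, F, G}
New propositions: {C, F, G}
Count = 3

3


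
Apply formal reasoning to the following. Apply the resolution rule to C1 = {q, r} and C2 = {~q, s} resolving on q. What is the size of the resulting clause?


Remove q from C1 and ~q from C2.
C1 remainder: {r}
C2 remainder: {s}
Union (resolvent): {r, s}
Resolvent has 2 literal(s).

2


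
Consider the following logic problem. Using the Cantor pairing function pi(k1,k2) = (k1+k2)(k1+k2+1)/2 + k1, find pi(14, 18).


k1 + k2 = 32
(k1+k2)(k1+k2+1)/2 = 32 * 33 / 2 = 528
pi = 528 + 14 = 542

542


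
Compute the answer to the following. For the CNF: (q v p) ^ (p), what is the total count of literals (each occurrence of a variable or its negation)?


Counting literals in each clause:
Clause 1: 2 literal(s)
Clause 2: 1 literal(s)
Total = 3

3


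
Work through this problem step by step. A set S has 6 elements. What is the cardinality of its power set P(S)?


The power set of a set with n elements has 2^n elements.
|P(S)| = 2^6 = 64

64


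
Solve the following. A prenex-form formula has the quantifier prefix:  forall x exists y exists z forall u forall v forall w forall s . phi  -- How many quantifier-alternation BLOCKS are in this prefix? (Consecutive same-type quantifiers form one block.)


Quantifier-type sequence: A E E A A A A  (A=forall, E=exists)
Group into maximal same-type runs:
  Ax1 | Ex2 | Ax4
Number of blocks = 3

3


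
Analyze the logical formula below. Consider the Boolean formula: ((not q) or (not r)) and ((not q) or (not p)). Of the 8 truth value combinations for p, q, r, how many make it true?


Evaluate all 8 assignments for p, q, r:
p=0, q=0, r=0: 1
p=0, q=0, r=1: 1
p=0, q=1, r=0: 1
p=0, q=1, r=1: 0
p=1, q=0, r=0: 1
p=1, q=0, r=1: 1
p=1, q=1, r=0: 0
p=1, q=1, r=1: 0
Satisfying count = 5

5


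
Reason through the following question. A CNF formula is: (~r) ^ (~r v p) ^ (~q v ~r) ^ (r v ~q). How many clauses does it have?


A CNF formula is a conjunction of clauses.
Clauses are separated by ^.
Counting the conjuncts: 4 clauses.

4


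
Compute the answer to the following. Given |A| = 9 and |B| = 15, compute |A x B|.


The Cartesian product A x B contains all ordered pairs (a, b).
|A x B| = |A| * |B| = 9 * 15 = 135

135


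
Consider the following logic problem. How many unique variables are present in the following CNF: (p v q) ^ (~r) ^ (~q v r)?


Identify each variable that appears in the formula.
Variables found: p, q, r
Count = 3

3


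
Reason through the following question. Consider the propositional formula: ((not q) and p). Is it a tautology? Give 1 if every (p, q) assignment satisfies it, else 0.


Check all 4 assignments:
p=0, q=0: 0
p=0, q=1: 0
p=1, q=0: 1
p=1, q=1: 0
Satisfying count = 1/4.
Tautology iff count = 4: no.

0


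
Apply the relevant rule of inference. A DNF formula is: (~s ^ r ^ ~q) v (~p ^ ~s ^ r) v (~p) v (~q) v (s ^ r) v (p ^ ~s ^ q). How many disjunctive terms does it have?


A DNF formula is a disjunction of terms (conjunctions).
Terms are separated by v.
Counting the disjuncts: 6 terms.

6


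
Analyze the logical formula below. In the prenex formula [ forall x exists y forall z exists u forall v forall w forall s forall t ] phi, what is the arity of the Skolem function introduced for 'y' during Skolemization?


Quantifier prefix: forall x exists y forall z exists u forall v forall w forall s forall t
'y' is existentially quantified at position 2.
Universal variables preceding it: x
Skolem function arity = 1

1


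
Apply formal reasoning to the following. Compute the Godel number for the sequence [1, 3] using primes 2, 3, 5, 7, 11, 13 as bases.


Encode each element as an exponent of the corresponding prime:
  2^1 = 2
  3^3 = 27
Product = 2 * 27 = 54

54


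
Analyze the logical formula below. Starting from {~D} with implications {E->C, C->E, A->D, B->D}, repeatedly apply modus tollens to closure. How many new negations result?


Initial negated facts: {~D}
Apply modus tollens to closure:
  ~D and A->D  =>  ~A
  ~D and B->D  =>  ~B
Final negated: {~A, ~B, ~D}
New negations: {~A, ~B}
Count = 2

2


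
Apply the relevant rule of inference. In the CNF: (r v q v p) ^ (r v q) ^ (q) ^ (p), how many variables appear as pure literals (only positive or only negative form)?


Check each variable for pure literal status:
p: pure positive
q: pure positive
r: pure positive
Pure literal count = 3

3


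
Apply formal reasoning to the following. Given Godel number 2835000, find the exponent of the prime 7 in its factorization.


Factorize 2835000 by dividing by 7 repeatedly.
Division steps: 7 divides 2835000 exactly 1 time(s).
Exponent of 7 = 1

1


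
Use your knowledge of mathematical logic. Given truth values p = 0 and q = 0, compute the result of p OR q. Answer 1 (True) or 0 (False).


p = 0, q = 0
Operation: p OR q
Evaluate: 0 OR 0 = 0

0


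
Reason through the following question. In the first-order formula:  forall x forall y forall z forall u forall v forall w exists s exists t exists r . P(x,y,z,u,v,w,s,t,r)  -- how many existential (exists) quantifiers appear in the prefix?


Quantifier prefix: forall x forall y forall z forall u forall v forall w exists s exists t exists r
Mark each quantifier type:
  U U U U U U E E E
Universal count = 6, Existential count = 3
Asked for existential (exists) quantifiers: 3

3


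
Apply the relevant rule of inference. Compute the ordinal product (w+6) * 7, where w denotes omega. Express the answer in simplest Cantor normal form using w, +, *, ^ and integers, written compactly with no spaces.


Compute (w+6) * 7.
Ordinal * is associative and left-distributive over +, but NOT commutative; for finite n>1, n*w = w but w*n stays w*n.
(w+6) * 7 = (w+6) repeated 7 times. Each intermediate +6 is absorbed by the following w; only the last survives: w*7+6.
Result = w*7+6

w*7+6


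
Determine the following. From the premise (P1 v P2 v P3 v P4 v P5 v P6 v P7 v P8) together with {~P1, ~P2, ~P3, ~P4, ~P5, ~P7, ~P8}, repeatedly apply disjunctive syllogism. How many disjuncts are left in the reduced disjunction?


Original disjuncts (8): P1, P2, P3, P4, P5, P6, P7, P8
Negated (eliminate): ~P1, ~P2, ~P3, ~P4, ~P5, ~P7, ~P8
Remaining disjuncts: P6
Count = 8 - 7 = 1

1


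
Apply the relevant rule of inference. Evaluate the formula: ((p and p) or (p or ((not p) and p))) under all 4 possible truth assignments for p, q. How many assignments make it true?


Check all 4 assignments:
p=0, q=0: 0
p=0, q=1: 0
p=1, q=0: 1
p=1, q=1: 1
Count of True = 2

2


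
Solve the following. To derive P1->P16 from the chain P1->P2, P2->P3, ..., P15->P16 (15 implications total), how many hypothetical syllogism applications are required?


With 15 implications in a chain connecting 16 propositions:
P1->P2, P2->P3, ..., P15->P16
Steps needed = (number of implications) - 1 = 15 - 1 = 14

14


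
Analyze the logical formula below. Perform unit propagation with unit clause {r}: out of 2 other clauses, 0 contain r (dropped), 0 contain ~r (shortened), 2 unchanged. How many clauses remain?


Satisfied (removed): 0
Shortened (remain): 0
Unchanged (remain): 2
Remaining = 0 + 2 = 2

2


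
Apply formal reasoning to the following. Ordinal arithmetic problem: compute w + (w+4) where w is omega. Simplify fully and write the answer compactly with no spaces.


Compute w + (w+4).
Ordinal + is associative but NOT commutative; for finite n>0, n + w = w but w + n stays w+n.
w + (w+4) = (w+w) + 4 = w*2+4.
Result = w*2+4

w*2+4


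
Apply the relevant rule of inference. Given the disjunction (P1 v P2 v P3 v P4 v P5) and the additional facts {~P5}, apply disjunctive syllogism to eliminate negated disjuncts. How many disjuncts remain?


Original disjuncts (5): P1, P2, P3, P4, P5
Negated (eliminate): ~P5
Remaining disjuncts: P1, P2, P3, P4
Count = 5 - 1 = 4

4


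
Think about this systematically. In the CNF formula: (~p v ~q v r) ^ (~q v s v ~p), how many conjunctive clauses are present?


A CNF formula is a conjunction of clauses.
Clauses are separated by ^.
Counting the conjuncts: 2 clauses.

2


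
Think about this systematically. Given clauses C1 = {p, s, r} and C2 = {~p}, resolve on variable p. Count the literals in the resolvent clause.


Remove p from C1 and ~p from C2.
C1 remainder: {s, r}
C2 remainder: {}
Union (resolvent): {r, s}
Resolvent has 2 literal(s).

2


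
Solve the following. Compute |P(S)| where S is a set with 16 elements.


The power set of a set with n elements has 2^n elements.
|P(S)| = 2^16 = 65536

65536


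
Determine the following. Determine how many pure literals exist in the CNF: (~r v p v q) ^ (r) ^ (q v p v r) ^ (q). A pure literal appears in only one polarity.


Check each variable for pure literal status:
p: pure positive
q: pure positive
r: mixed (not pure)
Pure literal count = 2

2


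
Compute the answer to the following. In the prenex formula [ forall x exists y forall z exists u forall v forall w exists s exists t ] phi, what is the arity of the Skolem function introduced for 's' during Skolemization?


Quantifier prefix: forall x exists y forall z exists u forall v forall w exists s exists t
's' is existentially quantified at position 7.
Universal variables preceding it: x, z, v, w
Skolem function arity = 4

4


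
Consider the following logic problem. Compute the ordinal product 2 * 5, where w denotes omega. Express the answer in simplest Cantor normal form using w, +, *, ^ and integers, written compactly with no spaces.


Compute 2 * 5.
Ordinal * is associative and left-distributive over +, but NOT commutative; for finite n>1, n*w = w but w*n stays w*n.
Both finite; ordinal * agrees with natural *: 2 * 5 = 10.
Result = 10

10


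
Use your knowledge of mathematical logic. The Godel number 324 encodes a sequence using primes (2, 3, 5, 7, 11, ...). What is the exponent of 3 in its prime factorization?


Factorize 324 by dividing by 3 repeatedly.
Division steps: 3 divides 324 exactly 4 time(s).
Exponent of 3 = 4

4


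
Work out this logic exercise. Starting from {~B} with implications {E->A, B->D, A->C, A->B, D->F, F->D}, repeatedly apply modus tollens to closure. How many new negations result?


Initial negated facts: {~B}
Apply modus tollens to closure:
  ~B and A->B  =>  ~A
  ~A and E->A  =>  ~E
Final negated: {~A, ~B, ~E}
New negations: {~A, ~E}
Count = 2

2


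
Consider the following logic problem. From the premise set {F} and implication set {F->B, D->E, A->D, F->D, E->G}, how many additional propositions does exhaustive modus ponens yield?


Initial facts: {F}
Apply modus ponens to closure:
  F and F->B  =>  B
  F and F->D  =>  D
  D and D->E  =>  E
  E and E->G  =>  G
Final known: {B, D, E, F, G}
New propositions: {B, D, E, G}
Count = 4

4


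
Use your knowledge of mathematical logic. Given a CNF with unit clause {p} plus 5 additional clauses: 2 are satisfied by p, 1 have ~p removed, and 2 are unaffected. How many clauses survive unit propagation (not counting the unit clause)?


Satisfied (removed): 2
Shortened (remain): 1
Unchanged (remain): 2
Remaining = 1 + 2 = 3

3


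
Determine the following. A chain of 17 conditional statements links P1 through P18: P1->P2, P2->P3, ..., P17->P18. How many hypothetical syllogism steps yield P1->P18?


With 17 implications in a chain connecting 18 propositions:
P1->P2, P2->P3, ..., P17->P18
Steps needed = (number of implications) - 1 = 17 - 1 = 16

16


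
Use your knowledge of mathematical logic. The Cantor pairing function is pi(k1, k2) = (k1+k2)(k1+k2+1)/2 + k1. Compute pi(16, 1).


k1 + k2 = 17
(k1+k2)(k1+k2+1)/2 = 17 * 18 / 2 = 153
pi = 153 + 16 = 169

169


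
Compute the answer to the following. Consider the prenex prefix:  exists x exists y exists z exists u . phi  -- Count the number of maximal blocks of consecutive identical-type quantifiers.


Quantifier-type sequence: E E E E  (A=forall, E=exists)
Group into maximal same-type runs:
  Ex4
Number of blocks = 1

1


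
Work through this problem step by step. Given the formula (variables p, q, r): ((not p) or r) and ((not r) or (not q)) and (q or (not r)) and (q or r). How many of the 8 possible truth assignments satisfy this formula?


Evaluate all 8 assignments for p, q, r:
p=0, q=0, r=0: 0
p=0, q=0, r=1: 0
p=0, q=1, r=0: 1
p=0, q=1, r=1: 0
p=1, q=0, r=0: 0
p=1, q=0, r=1: 0
p=1, q=1, r=0: 0
p=1, q=1, r=1: 0
Satisfying count = 1

1


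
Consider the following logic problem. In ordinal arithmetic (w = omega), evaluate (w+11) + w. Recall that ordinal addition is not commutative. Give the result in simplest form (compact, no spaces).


Compute (w+11) + w.
Ordinal + is associative but NOT commutative; for finite n>0, n + w = w but w + n stays w+n.
(w+11) + w = w + (11+w) = w + w = w*2 (the finite tail 11 is absorbed by the right w).
Result = w*2

w*2


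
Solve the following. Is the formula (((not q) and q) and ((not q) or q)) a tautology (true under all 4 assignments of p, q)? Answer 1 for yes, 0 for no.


Check all 4 assignments:
p=0, q=0: 0
p=0, q=1: 0
p=1, q=0: 0
p=1, q=1: 0
Satisfying count = 0/4.
Tautology iff count = 4: no.

0


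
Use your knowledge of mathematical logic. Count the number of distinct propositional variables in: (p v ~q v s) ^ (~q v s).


Identify each variable that appears in the formula.
Variables found: p, q, s
Count = 3

3


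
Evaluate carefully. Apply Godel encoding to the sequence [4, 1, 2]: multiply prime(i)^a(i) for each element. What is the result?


Encode each element as an exponent of the corresponding prime:
  2^4 = 16
  3^1 = 3
  5^2 = 25
Product = 16 * 3 * 25 = 1200

1200


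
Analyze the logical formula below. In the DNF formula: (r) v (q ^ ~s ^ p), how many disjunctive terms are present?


A DNF formula is a disjunction of terms (conjunctions).
Terms are separated by v.
Counting the disjuncts: 2 terms.

2


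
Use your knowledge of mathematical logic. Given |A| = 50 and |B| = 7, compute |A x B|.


The Cartesian product A x B contains all ordered pairs (a, b).
|A x B| = |A| * |B| = 50 * 7 = 350

350


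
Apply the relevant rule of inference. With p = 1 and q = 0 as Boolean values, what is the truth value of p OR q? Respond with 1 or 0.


p = 1, q = 0
Operation: p OR q
Evaluate: 1 OR 0 = 1

1


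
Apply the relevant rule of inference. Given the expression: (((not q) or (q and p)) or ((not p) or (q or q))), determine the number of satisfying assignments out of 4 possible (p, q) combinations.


Check all 4 assignments:
p=0, q=0: 1
p=0, q=1: 1
p=1, q=0: 1
p=1, q=1: 1
Count of True = 4

4


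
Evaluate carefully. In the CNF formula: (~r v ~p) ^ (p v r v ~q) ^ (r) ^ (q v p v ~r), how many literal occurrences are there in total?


Counting literals in each clause:
Clause 1: 2 literal(s)
Clause 2: 3 literal(s)
Clause 3: 1 literal(s)
Clause 4: 3 literal(s)
Total = 9

9


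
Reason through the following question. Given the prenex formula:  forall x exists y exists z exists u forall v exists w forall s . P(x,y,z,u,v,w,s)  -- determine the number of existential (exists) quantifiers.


Quantifier prefix: forall x exists y exists z exists u forall v exists w forall s
Mark each quantifier type:
  U E E E U E U
Universal count = 3, Existential count = 4
Asked for existential (exists) quantifiers: 4

4


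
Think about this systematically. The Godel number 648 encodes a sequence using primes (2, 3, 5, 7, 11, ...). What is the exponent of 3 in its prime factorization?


Factorize 648 by dividing by 3 repeatedly.
Division steps: 3 divides 648 exactly 4 time(s).
Exponent of 3 = 4

4


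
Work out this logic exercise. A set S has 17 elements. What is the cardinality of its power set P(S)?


The power set of a set with n elements has 2^n elements.
|P(S)| = 2^17 = 131072

131072


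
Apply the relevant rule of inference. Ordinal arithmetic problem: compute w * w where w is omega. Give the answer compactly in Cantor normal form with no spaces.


Compute w * w.
Ordinal * is associative and left-distributive over +, but NOT commutative; for finite n>1, n*w = w but w*n stays w*n.
w * w = w^2 by definition.
Result = w^2

w^2


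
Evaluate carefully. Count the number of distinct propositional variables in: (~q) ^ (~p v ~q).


Identify each variable that appears in the formula.
Variables found: p, q
Count = 2

2


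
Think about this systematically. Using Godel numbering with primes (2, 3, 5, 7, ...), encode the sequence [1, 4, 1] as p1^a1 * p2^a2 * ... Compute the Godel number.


Encode each element as an exponent of the corresponding prime:
  2^1 = 2
  3^4 = 81
  5^1 = 5
Product = 2 * 81 * 5 = 810

810


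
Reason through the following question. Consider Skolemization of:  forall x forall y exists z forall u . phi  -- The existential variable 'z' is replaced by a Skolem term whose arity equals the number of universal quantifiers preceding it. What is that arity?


Quantifier prefix: forall x forall y exists z forall u
'z' is existentially quantified at position 3.
Universal variables preceding it: x, y
Skolem function arity = 2

2


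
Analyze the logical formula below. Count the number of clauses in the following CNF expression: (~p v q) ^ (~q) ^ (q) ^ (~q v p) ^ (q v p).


A CNF formula is a conjunction of clauses.
Clauses are separated by ^.
Counting the conjuncts: 5 clauses.

5


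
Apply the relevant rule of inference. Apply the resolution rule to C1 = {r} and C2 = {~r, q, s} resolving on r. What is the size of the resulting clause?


Remove r from C1 and ~r from C2.
C1 remainder: {}
C2 remainder: {q, s}
Union (resolvent): {q, s}
Resolvent has 2 literal(s).

2


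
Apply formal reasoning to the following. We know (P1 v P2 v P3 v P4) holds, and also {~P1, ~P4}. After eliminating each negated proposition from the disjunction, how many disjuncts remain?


Original disjuncts (4): P1, P2, P3, P4
Negated (eliminate): ~P1, ~P4
Remaining disjuncts: P2, P3
Count = 4 - 2 = 2

2


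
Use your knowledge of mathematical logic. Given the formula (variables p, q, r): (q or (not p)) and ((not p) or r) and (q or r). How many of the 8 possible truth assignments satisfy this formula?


Evaluate all 8 assignments for p, q, r:
p=0, q=0, r=0: 0
p=0, q=0, r=1: 1
p=0, q=1, r=0: 1
p=0, q=1, r=1: 1
p=1, q=0, r=0: 0
p=1, q=0, r=1: 0
p=1, q=1, r=0: 0
p=1, q=1, r=1: 1
Satisfying count = 4

4


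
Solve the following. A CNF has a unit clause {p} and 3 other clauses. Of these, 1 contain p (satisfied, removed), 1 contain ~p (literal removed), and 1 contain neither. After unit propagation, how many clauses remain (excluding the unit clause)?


Satisfied (removed): 1
Shortened (remain): 1
Unchanged (remain): 1
Remaining = 1 + 1 = 2

2


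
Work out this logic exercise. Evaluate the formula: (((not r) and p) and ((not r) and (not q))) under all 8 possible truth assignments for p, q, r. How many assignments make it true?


Check all 8 assignments:
p=0, q=0, r=0: 0
p=0, q=0, r=1: 0
p=0, q=1, r=0: 0
p=0, q=1, r=1: 0
p=1, q=0, r=0: 1
p=1, q=0, r=1: 0
p=1, q=1, r=0: 0
p=1, q=1, r=1: 0
Count of True = 1

1


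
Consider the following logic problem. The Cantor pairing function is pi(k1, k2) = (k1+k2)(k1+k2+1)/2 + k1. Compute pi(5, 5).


k1 + k2 = 10
(k1+k2)(k1+k2+1)/2 = 10 * 11 / 2 = 55
pi = 55 + 5 = 60

60


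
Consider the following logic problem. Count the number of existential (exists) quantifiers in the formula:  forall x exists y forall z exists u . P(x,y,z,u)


Quantifier prefix: forall x exists y forall z exists u
Mark each quantifier type:
  U E U E
Universal count = 2, Existential count = 2
Asked for existential (exists) quantifiers: 2

2


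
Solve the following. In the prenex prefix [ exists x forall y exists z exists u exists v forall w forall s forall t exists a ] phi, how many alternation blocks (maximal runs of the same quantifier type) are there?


Quantifier-type sequence: E A E E E A A A E  (A=forall, E=exists)
Group into maximal same-type runs:
  Ex1 | Ax1 | Ex3 | Ax3 | Ex1
Number of blocks = 5

5
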